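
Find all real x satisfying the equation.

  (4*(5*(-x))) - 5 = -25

Step 1. [(4*(5*(-x))) - 5 = -25] 5 comes off first (add 5). So sub: 4*(5*(-x)) = -20.
Step 2. [4*(5*(-x)) = -20] leading coefficient 4: divide by 4. So div: 5*(-x) = -5.
Step 3. [5*(-x) = -5] LHS = 5·(…); ÷5 both sides. So div: -x = -1.
Step 4. [-x = -1] flip signs both sides, so neg: x = 1.

Answer: x ∈ {1}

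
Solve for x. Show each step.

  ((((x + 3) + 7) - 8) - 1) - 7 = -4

Step 1. [((((x + 3) + 7) - 8) - 1) - 7 = -4] -7 is outermost — add 7 both sides, so sub: (((x + 3) + 7) - 8) - 1 = 3.
Step 2. [(((x + 3) + 7) - 8) - 1 = 3] the outer -1 inverts by adding 1. So sub: ((x + 3) + 7) - 8 = 4.
Step 3. [((x + 3) + 7) - 8 = 4] the outer -8 inverts by adding 8, so sub: (x + 3) + 7 = 12.
Step 4. [(x + 3) + 7 = 12] 7 comes off first (subtract 7). So sub: x + 3 = 5.
Step 5. [x + 3 = 5] +3 is outermost — subtract 3 both sides, so sub: x = 2.

Answer: x ∈ {2}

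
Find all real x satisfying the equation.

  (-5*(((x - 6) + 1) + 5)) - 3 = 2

Step 1. [(-5*(((x - 6) + 1) + 5)) - 3 = 2] the outer -3 inverts by adding 3, so sub: -5*(((x - 6) + 1) + 5) = 5.
Step 2. [-5*(((x - 6) + 1) + 5) = 5] -5·(inner) — divide through by -5 ⇒ div: ((x - 6) + 1) + 5 = -1.
Step 3. [((x - 6) + 1) + 5 = -1] +5 is outermost — subtract 5 both sides ⇒ sub: (x - 6) + 1 = -6.
Step 4. [(x - 6) + 1 = -6] the outer +1 inverts by subtracting 1. So sub: x - 6 = -7.
Step 5. [x - 6 = -7] peel the -6: add 6 from each side, so sub: x = -1.

Answer: x ∈ {-1}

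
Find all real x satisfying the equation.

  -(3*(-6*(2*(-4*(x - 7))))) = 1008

Step 1. [-(3*(-6*(2*(-4*(x - 7))))) = 1008] flip signs both sides. So neg: 3*(-6*(2*(-4*(x - 7)))) = -1008.
Step 2. [3*(-6*(2*(-4*(x - 7)))) = -1008] divide by the outer 3. So div: -6*(2*(-4*(x - 7))) = -336.
Step 3. [-6*(2*(-4*(x - 7))) = -336] leading coefficient -6: divide by -6, so div: 2*(-4*(x - 7)) = 56.
Step 4. [2*(-4*(x - 7)) = 56] divide by the outer 2 ⇒ div: -4*(x - 7) = 28.
Step 5. [-4*(x - 7) = 28] -4·(inner) — divide through by -4 ⇒ div: x - 7 = -7.
Step 6. [x - 7 = -7] add 7: x sits inside (… - 7) ⇒ sub: x = 0.

Answer: x ∈ {0}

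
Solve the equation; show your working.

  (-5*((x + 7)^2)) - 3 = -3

Step 1. [(-5*((x + 7)^2)) - 3 = -3] the outer -3 inverts by adding 3. So sub: -5*((x + 7)^2) = 0.
Step 2. [-5*((x + 7)^2) = 0] -5 out front; divide by -5 ⇒ div: (x + 7)^2 = 0.
Step 3. [(x + 7)^2 = 0] 0 ≥ 0, LHS is (·)² — take ±√. So sqrt: x + 7 = 0.
Step 4. [x + 7 = 0] 7 comes off first (subtract 7), so sub: x = -7.

Answer: x ∈ {-7}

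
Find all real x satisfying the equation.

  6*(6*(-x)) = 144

Step 1. [6*(6*(-x)) = 144] divide by the outer 6, so div: 6*(-x) = 24.
Step 2. [6*(-x) = 24] LHS = 6·(…); ÷6 both sides ⇒ div: -x = 4.
Step 3. [-x = 4] leading − — multiply by −1 ⇒ neg: x = -4.

Answer: x ∈ {-4}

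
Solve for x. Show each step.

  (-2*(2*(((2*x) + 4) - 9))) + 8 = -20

Step 1. [(-2*(2*(((2*x) + 4) - 9))) + 8 = -20] common factor -2 (LHS and -20) — divide through. So factor: (2*(((2*x) + 4) - 9)) - 4 = 10.
Step 2. [(2*(((2*x) + 4) - 9)) - 4 = 10] the outer -4 inverts by adding 4. So sub: 2*(((2*x) + 4) - 9) = 14.
Step 3. [2*(((2*x) + 4) - 9) = 14] 2·(inner) — divide through by 2 ⇒ div: ((2*x) + 4) - 9 = 7.
Step 4. [((2*x) + 4) - 9 = 7] add 9: x sits inside (… - 9). So sub: (2*x) + 4 = 16.
Step 5. [(2*x) + 4 = 16] +4 is outermost — subtract 4 both sides, so sub: 2*x = 12.
Step 6. [2*x = 12] 2 out front; divide by 2, so div: x = 6.

Answer: x ∈ {6}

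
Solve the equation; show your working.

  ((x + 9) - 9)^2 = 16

Step 1. [((x + 9) - 9)^2 = 16] LHS squared, RHS 16 ≥ 0: apply √ (±) ⇒ sqrt: (x + 9) - 9 = 4 or -4.
Step 2. [(x + 9) - 9 = 4 or -4] peel the -9: add 9 from each side. So sub: x + 9 = 13 or 5.
Step 3. [x + 9 = 13 or 5] the outer +9 inverts by subtracting 9. So sub: x = 4 or -4.

Answer: x ∈ {-4, 4}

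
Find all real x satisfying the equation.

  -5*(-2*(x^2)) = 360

Step 1. [-5*(-2*(x^2)) = 360] leading coefficient -5: divide by -5, so div: -2*(x^2) = -72.
Step 2. [-2*(x^2) = -72] divide by the outer -2, so div: x^2 = 36.
Step 3. [x^2 = 36] 36 ≥ 0, LHS is (·)² — take ±√ ⇒ sqrt: x = 6 or -6.

Answer: x ∈ {-6, 6}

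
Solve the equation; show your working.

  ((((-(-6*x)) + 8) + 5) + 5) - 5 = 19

Step 1. [((((-(-6*x)) + 8) + 5) + 5) - 5 = 19] add 5: x sits inside (… - 5) ⇒ sub: (((-(-6*x)) + 8) + 5) + 5 = 24.
Step 2. [(((-(-6*x)) + 8) + 5) + 5 = 24] peel the +5: subtract 5 from each side, so sub: ((-(-6*x)) + 8) + 5 = 19.
Step 3. [((-(-6*x)) + 8) + 5 = 19] +5 is outermost — subtract 5 both sides ⇒ sub: (-(-6*x)) + 8 = 14.
Step 4. [(-(-6*x)) + 8 = 14] subtract 8: x sits inside (… + 8), so sub: -(-6*x) = 6.
Step 5. [-(-6*x) = 6] flip signs both sides, so neg: -6*x = -6.
Step 6. [-6*x = -6] leading coefficient -6: divide by -6, so div: x = 1.

Answer: x ∈ {1}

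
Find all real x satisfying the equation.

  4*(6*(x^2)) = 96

Step 1. [4*(6*(x^2)) = 96] 4 out front; divide by 4, so div: 6*(x^2) = 24.
Step 2. [6*(x^2) = 24] divide by the outer 6. So div: x^2 = 4.
Step 3. [x^2 = 4] √ both sides: 4 ≥ 0 gives two branches ⇒ sqrt: x = 2 or -2.

Answer: x ∈ {-2, 2}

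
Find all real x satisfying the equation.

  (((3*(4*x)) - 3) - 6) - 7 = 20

Step 1. [(((3*(4*x)) - 3) - 6) - 7 = 20] the outer -7 inverts by adding 7 ⇒ sub: ((3*(4*x)) - 3) - 6 = 27.
Step 2. [((3*(4*x)) - 3) - 6 = 27] the outer -6 inverts by adding 6. So sub: (3*(4*x)) - 3 = 33.
Step 3. [(3*(4*x)) - 3 = 33] 3 comes off first (add 3), so sub: 3*(4*x) = 36.
Step 4. [3*(4*x) = 36] leading coefficient 3: divide by 3. So div: 4*x = 12.
Step 5. [4*x = 12] 4 out front; divide by 4 ⇒ div: x = 3.

Answer: x ∈ {3}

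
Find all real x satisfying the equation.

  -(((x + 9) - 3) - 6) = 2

Step 1. [-(((x + 9) - 3) - 6) = 2] LHS negated; negate both sides, so neg: ((x + 9) - 3) - 6 = -2.
Step 2. [((x + 9) - 3) - 6 = -2] -6 is outermost — add 6 both sides, so sub: (x + 9) - 3 = 4.
Step 3. [(x + 9) - 3 = 4] 3 comes off first (add 3) ⇒ sub: x + 9 = 7.
Step 4. [x + 9 = 7] +9 is outermost — subtract 9 both sides ⇒ sub: x = -2.

Answer: x ∈ {-2}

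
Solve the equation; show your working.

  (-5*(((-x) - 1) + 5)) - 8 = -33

Step 1. [(-5*(((-x) - 1) + 5)) - 8 = -33] add 8: x sits inside (… - 8). So sub: -5*(((-x) - 1) + 5) = -25.
Step 2. [-5*(((-x) - 1) + 5) = -25] -5 out front; divide by -5, so div: ((-x) - 1) + 5 = 5.
Step 3. [((-x) - 1) + 5 = 5] subtract 5: x sits inside (… + 5), so sub: (-x) - 1 = 0.
Step 4. [(-x) - 1 = 0] 1 comes off first (add 1). So sub: -x = 1.
Step 5. [-x = 1] flip signs both sides, so neg: x = -1.

Answer: x ∈ {-1}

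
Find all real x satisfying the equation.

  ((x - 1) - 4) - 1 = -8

Step 1. [((x - 1) - 4) - 1 = -8] -1 is outermost — add 1 both sides, so sub: (x - 1) - 4 = -7.
Step 2. [(x - 1) - 4 = -7] add 4: x sits inside (… - 4), so sub: x - 1 = -3.
Step 3. [x - 1 = -3] -1 is outermost — add 1 both sides, so sub: x = -2.

Answer: x ∈ {-2}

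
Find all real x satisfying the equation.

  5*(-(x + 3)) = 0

Step 1. [5*(-(x + 3)) = 0] 5·(inner) — divide through by 5, so div: -(x + 3) = 0.
Step 2. [-(x + 3) = 0] leading − — multiply by −1, so neg: x + 3 = 0.
Step 3. [x + 3 = 0] subtract 3: x sits inside (… + 3), so sub: x = -3.

Answer: x ∈ {-3}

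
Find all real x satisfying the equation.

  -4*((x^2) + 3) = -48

Step 1. [-4*((x^2) + 3) = -48] -4 out front; divide by -4 ⇒ div: (x^2) + 3 = 12.
Step 2. [(x^2) + 3 = 12] +3 is outermost — subtract 3 both sides, so sub: x^2 = 9.
Step 3. [x^2 = 9] LHS squared, RHS 9 ≥ 0: apply √ (±) ⇒ sqrt: x = 3 or -3.

Answer: x ∈ {-3, 3}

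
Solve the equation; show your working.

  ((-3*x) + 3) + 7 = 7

Step 1. [((-3*x) + 3) + 7 = 7] peel the +7: subtract 7 from each side. So sub: (-3*x) + 3 = 0.
Step 2. [(-3*x) + 3 = 0] peel the +3: subtract 3 from each side. So sub: -3*x = -3.
Step 3. [-3*x = -3] LHS = -3·(…); ÷-3 both sides, so div: x = 1.

Answer: x ∈ {1}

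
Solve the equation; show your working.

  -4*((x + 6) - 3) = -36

Step 1. [-4*((x + 6) - 3) = -36] LHS = -4·(…); ÷-4 both sides. So div: (x + 6) - 3 = 9.
Step 2. [(x + 6) - 3 = 9] the outer -3 inverts by adding 3. So sub: x + 6 = 12.
Step 3. [x + 6 = 12] subtract 6: x sits inside (… + 6), so sub: x = 6.

Answer: x ∈ {6}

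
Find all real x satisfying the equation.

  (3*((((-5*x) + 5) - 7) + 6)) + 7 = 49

Step 1. [(3*((((-5*x) + 5) - 7) + 6)) + 7 = 49] 7 comes off first (subtract 7) ⇒ sub: 3*((((-5*x) + 5) - 7) + 6) = 42.
Step 2. [3*((((-5*x) + 5) - 7) + 6) = 42] leading coefficient 3: divide by 3. So div: (((-5*x) + 5) - 7) + 6 = 14.
Step 3. [(((-5*x) + 5) - 7) + 6 = 14] peel the +6: subtract 6 from each side, so sub: ((-5*x) + 5) - 7 = 8.
Step 4. [((-5*x) + 5) - 7 = 8] the outer -7 inverts by adding 7 ⇒ sub: (-5*x) + 5 = 15.
Step 5. [(-5*x) + 5 = 15] peel the +5: subtract 5 from each side ⇒ sub: -5*x = 10.
Step 6. [-5*x = 10] -5 out front; divide by -5. So div: x = -2.

Answer: x ∈ {-2}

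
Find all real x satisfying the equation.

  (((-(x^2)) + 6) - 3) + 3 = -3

Step 1. [(((-(x^2)) + 6) - 3) + 3 = -3] +3 is outermost — subtract 3 both sides ⇒ sub: ((-(x^2)) + 6) - 3 = -6.
Step 2. [((-(x^2)) + 6) - 3 = -6] add 3: x sits inside (… - 3). So sub: (-(x^2)) + 6 = -3.
Step 3. [(-(x^2)) + 6 = -3] peel the +6: subtract 6 from each side, so sub: -(x^2) = -9.
Step 4. [-(x^2) = -9] flip signs both sides. So neg: x^2 = 9.
Step 5. [x^2 = 9] LHS squared, RHS 9 ≥ 0: apply √ (±). So sqrt: x = 3 or -3.

Answer: x ∈ {-3, 3}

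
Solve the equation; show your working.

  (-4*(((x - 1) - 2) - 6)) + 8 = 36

Step 1. [(-4*(((x - 1) - 2) - 6)) + 8 = 36] common factor -4 (LHS and 36) — divide through. So factor: (((x - 1) - 2) - 6) - 2 = -9.
Step 2. [(((x - 1) - 2) - 6) - 2 = -9] peel the -2: add 2 from each side ⇒ sub: ((x - 1) - 2) - 6 = -7.
Step 3. [((x - 1) - 2) - 6 = -7] peel the -6: add 6 from each side. So sub: (x - 1) - 2 = -1.
Step 4. [(x - 1) - 2 = -1] -2 is outermost — add 2 both sides. So sub: x - 1 = 1.
Step 5. [x - 1 = 1] 1 comes off first (add 1) ⇒ sub: x = 2.

Answer: x ∈ {2}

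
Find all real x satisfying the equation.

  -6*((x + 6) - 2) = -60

Step 1. [-6*((x + 6) - 2) = -60] -6·(inner) — divide through by -6 ⇒ div: (x + 6) - 2 = 10.
Step 2. [(x + 6) - 2 = 10] the outer -2 inverts by adding 2. So sub: x + 6 = 12.
Step 3. [x + 6 = 12] subtract 6: x sits inside (… + 6). So sub: x = 6.

Answer: x ∈ {6}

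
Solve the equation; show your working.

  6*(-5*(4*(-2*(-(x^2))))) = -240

Step 1. [6*(-5*(4*(-2*(-(x^2))))) = -240] 6·(inner) — divide through by 6. So div: -5*(4*(-2*(-(x^2)))) = -40.
Step 2. [-5*(4*(-2*(-(x^2)))) = -40] -5·(inner) — divide through by -5. So div: 4*(-2*(-(x^2))) = 8.
Step 3. [4*(-2*(-(x^2))) = 8] 4·(inner) — divide through by 4 ⇒ div: -2*(-(x^2)) = 2.
Step 4. [-2*(-(x^2)) = 2] -2 out front; divide by -2 ⇒ div: -(x^2) = -1.
Step 5. [-(x^2) = -1] leading − — multiply by −1, so neg: x^2 = 1.
Step 6. [x^2 = 1] √ both sides: 1 ≥ 0 gives two branches, so sqrt: x = 1 or -1.

Answer: x ∈ {-1, 1}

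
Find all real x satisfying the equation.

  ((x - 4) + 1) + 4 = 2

Step 1. [((x - 4) + 1) + 4 = 2] +4 is outermost — subtract 4 both sides. So sub: (x - 4) + 1 = -2.
Step 2. [(x - 4) + 1 = -2] subtract 1: x sits inside (… + 1), so sub: x - 4 = -3.
Step 3. [x - 4 = -3] add 4: x sits inside (… - 4). So sub: x = 1.

Answer: x ∈ {1}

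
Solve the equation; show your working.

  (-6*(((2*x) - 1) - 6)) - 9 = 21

Step 1. [(-6*(((2*x) - 1) - 6)) - 9 = 21] peel the -9: add 9 from each side. So sub: -6*(((2*x) - 1) - 6) = 30.
Step 2. [-6*(((2*x) - 1) - 6) = 30] -6·(inner) — divide through by -6, so div: ((2*x) - 1) - 6 = -5.
Step 3. [((2*x) - 1) - 6 = -5] the outer -6 inverts by adding 6, so sub: (2*x) - 1 = 1.
Step 4. [(2*x) - 1 = 1] add 1: x sits inside (… - 1). So sub: 2*x = 2.
Step 5. [2*x = 2] 2·(inner) — divide through by 2. So div: x = 1.

Answer: x ∈ {1}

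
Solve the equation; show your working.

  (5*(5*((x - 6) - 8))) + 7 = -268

Step 1. [(5*(5*((x - 6) - 8))) + 7 = -268] subtract 7: x sits inside (… + 7) ⇒ sub: 5*(5*((x - 6) - 8)) = -275.
Step 2. [5*(5*((x - 6) - 8)) = -275] 5 out front; divide by 5. So div: 5*((x - 6) - 8) = -55.
Step 3. [5*((x - 6) - 8) = -55] 5·(inner) — divide through by 5. So div: (x - 6) - 8 = -11.
Step 4. [(x - 6) - 8 = -11] the outer -8 inverts by adding 8. So sub: x - 6 = -3.
Step 5. [x - 6 = -3] peel the -6: add 6 from each side, so sub: x = 3.

Answer: x ∈ {3}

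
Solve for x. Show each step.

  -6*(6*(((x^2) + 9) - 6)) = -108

Step 1. [-6*(6*(((x^2) + 9) - 6)) = -108] -6 out front; divide by -6, so div: 6*(((x^2) + 9) - 6) = 18.
Step 2. [6*(((x^2) + 9) - 6) = 18] LHS = 6·(…); ÷6 both sides. So div: ((x^2) + 9) - 6 = 3.
Step 3. [((x^2) + 9) - 6 = 3] 6 comes off first (add 6) ⇒ sub: (x^2) + 9 = 9.
Step 4. [(x^2) + 9 = 9] 9 comes off first (subtract 9) ⇒ sub: x^2 = 0.
Step 5. [x^2 = 0] LHS squared, RHS 0 ≥ 0: apply √ (±). So sqrt: x = 0.

Answer: x ∈ {0}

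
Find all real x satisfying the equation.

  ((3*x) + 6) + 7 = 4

Step 1. [((3*x) + 6) + 7 = 4] 7 comes off first (subtract 7), so sub: (3*x) + 6 = -3.
Step 2. [(3*x) + 6 = -3] +6 is outermost — subtract 6 both sides. So sub: 3*x = -9.
Step 3. [3*x = -9] divide by the outer 3, so div: x = -3.

Answer: x ∈ {-3}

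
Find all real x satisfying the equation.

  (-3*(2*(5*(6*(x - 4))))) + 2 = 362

Step 1. [(-3*(2*(5*(6*(x - 4))))) + 2 = 362] the outer +2 inverts by subtracting 2 ⇒ sub: -3*(2*(5*(6*(x - 4)))) = 360.
Step 2. [-3*(2*(5*(6*(x - 4)))) = 360] -3 out front; divide by -3, so div: 2*(5*(6*(x - 4))) = -120.
Step 3. [2*(5*(6*(x - 4))) = -120] divide by the outer 2 ⇒ div: 5*(6*(x - 4)) = -60.
Step 4. [5*(6*(x - 4)) = -60] leading coefficient 5: divide by 5. So div: 6*(x - 4) = -12.
Step 5. [6*(x - 4) = -12] leading coefficient 6: divide by 6. So div: x - 4 = -2.
Step 6. [x - 4 = -2] peel the -4: add 4 from each side ⇒ sub: x = 2.

Answer: x ∈ {2}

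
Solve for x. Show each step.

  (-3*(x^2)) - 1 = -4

Step 1. [(-3*(x^2)) - 1 = -4] peel the -1: add 1 from each side. So sub: -3*(x^2) = -3.
Step 2. [-3*(x^2) = -3] -3 out front; divide by -3 ⇒ div: x^2 = 1.
Step 3. [x^2 = 1] √ both sides: 1 ≥ 0 gives two branches, so sqrt: x = 1 or -1.

Answer: x ∈ {-1, 1}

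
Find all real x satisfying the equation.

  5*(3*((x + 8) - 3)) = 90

Step 1. [5*(3*((x + 8) - 3)) = 90] LHS = 5·(…); ÷5 both sides ⇒ div: 3*((x + 8) - 3) = 18.
Step 2. [3*((x + 8) - 3) = 18] 3 out front; divide by 3 ⇒ div: (x + 8) - 3 = 6.
Step 3. [(x + 8) - 3 = 6] the outer -3 inverts by adding 3 ⇒ sub: x + 8 = 9.
Step 4. [x + 8 = 9] peel the +8: subtract 8 from each side ⇒ sub: x = 1.

Answer: x ∈ {1}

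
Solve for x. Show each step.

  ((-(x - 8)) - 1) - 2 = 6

Step 1. [((-(x - 8)) - 1) - 2 = 6] the outer -2 inverts by adding 2 ⇒ sub: (-(x - 8)) - 1 = 8.
Step 2. [(-(x - 8)) - 1 = 8] peel the -1: add 1 from each side. So sub: -(x - 8) = 9.
Step 3. [-(x - 8) = 9] flip signs both sides, so neg: x - 8 = -9.
Step 4. [x - 8 = -9] 8 comes off first (add 8) ⇒ sub: x = -1.

Answer: x ∈ {-1}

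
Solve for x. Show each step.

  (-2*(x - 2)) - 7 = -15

Step 1. [(-2*(x - 2)) - 7 = -15] add 7: x sits inside (… - 7). So sub: -2*(x - 2) = -8.
Step 2. [-2*(x - 2) = -8] LHS = -2·(…); ÷-2 both sides, so div: x - 2 = 4.
Step 3. [x - 2 = 4] -2 is outermost — add 2 both sides ⇒ sub: x = 6.

Answer: x ∈ {6}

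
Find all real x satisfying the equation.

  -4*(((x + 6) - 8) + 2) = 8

Step 1. [-4*(((x + 6) - 8) + 2) = 8] LHS = -4·(…); ÷-4 both sides ⇒ div: ((x + 6) - 8) + 2 = -2.
Step 2. [((x + 6) - 8) + 2 = -2] 2 comes off first (subtract 2), so sub: (x + 6) - 8 = -4.
Step 3. [(x + 6) - 8 = -4] -8 is outermost — add 8 both sides. So sub: x + 6 = 4.
Step 4. [x + 6 = 4] subtract 6: x sits inside (… + 6), so sub: x = -2.

Answer: x ∈ {-2}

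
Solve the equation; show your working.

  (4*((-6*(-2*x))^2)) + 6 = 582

Step 1. [(4*((-6*(-2*x))^2)) + 6 = 582] peel the +6: subtract 6 from each side. So sub: 4*((-6*(-2*x))^2) = 576.
Step 2. [4*((-6*(-2*x))^2) = 576] LHS = 4·(…); ÷4 both sides, so div: (-6*(-2*x))^2 = 144.
Step 3. [(-6*(-2*x))^2 = 144] √ both sides: 144 ≥ 0 gives two branches ⇒ sqrt: -6*(-2*x) = 12 or -12.
Step 4. [-6*(-2*x) = 12 or -12] leading coefficient -6: divide by -6. So div: -2*x = -2 or 2.
Step 5. [-2*x = -2 or 2] leading coefficient -2: divide by -2 ⇒ div: x = 1 or -1.

Answer: x ∈ {-1, 1}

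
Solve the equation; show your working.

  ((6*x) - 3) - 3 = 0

Step 1. [((6*x) - 3) - 3 = 0] -3 is outermost — add 3 both sides. So sub: (6*x) - 3 = 3.
Step 2. [(6*x) - 3 = 3] add 3: x sits inside (… - 3) ⇒ sub: 6*x = 6.
Step 3. [6*x = 6] leading coefficient 6: divide by 6. So div: x = 1.

Answer: x ∈ {1}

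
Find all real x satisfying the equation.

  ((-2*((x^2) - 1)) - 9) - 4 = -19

Step 1. [((-2*((x^2) - 1)) - 9) - 4 = -19] the outer -4 inverts by adding 4, so sub: (-2*((x^2) - 1)) - 9 = -15.
Step 2. [(-2*((x^2) - 1)) - 9 = -15] peel the -9: add 9 from each side ⇒ sub: -2*((x^2) - 1) = -6.
Step 3. [-2*((x^2) - 1) = -6] divide by the outer -2 ⇒ div: (x^2) - 1 = 3.
Step 4. [(x^2) - 1 = 3] 1 comes off first (add 1), so sub: x^2 = 4.
Step 5. [x^2 = 4] √ both sides: 4 ≥ 0 gives two branches, so sqrt: x = 2 or -2.

Answer: x ∈ {-2, 2}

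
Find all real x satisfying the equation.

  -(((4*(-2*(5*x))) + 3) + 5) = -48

Step 1. [-(((4*(-2*(5*x))) + 3) + 5) = -48] flip signs both sides ⇒ neg: ((4*(-2*(5*x))) + 3) + 5 = 48.
Step 2. [((4*(-2*(5*x))) + 3) + 5 = 48] the outer +5 inverts by subtracting 5. So sub: (4*(-2*(5*x))) + 3 = 43.
Step 3. [(4*(-2*(5*x))) + 3 = 43] subtract 3: x sits inside (… + 3). So sub: 4*(-2*(5*x)) = 40.
Step 4. [4*(-2*(5*x)) = 40] 4·(inner) — divide through by 4. So div: -2*(5*x) = 10.
Step 5. [-2*(5*x) = 10] -2·(inner) — divide through by -2 ⇒ div: 5*x = -5.
Step 6. [5*x = -5] 5 out front; divide by 5 ⇒ div: x = -1.

Answer: x ∈ {-1}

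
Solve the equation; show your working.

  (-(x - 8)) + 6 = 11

Step 1. [(-(x - 8)) + 6 = 11] subtract 6: x sits inside (… + 6) ⇒ sub: -(x - 8) = 5.
Step 2. [-(x - 8) = 5] LHS negated; negate both sides. So neg: x - 8 = -5.
Step 3. [x - 8 = -5] 8 comes off first (add 8). So sub: x = 3.

Answer: x ∈ {3}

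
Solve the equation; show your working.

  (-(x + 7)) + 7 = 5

Step 1. [(-(x + 7)) + 7 = 5] peel the +7: subtract 7 from each side, so sub: -(x + 7) = -2.
Step 2. [-(x + 7) = -2] LHS negated; negate both sides, so neg: x + 7 = 2.
Step 3. [x + 7 = 2] 7 comes off first (subtract 7), so sub: x = -5.

Answer: x ∈ {-5}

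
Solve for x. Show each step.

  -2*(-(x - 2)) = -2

Step 1. [-2*(-(x - 2)) = -2] leading coefficient -2: divide by -2, so div: -(x - 2) = 1.
Step 2. [-(x - 2) = 1] LHS negated; negate both sides. So neg: x - 2 = -1.
Step 3. [x - 2 = -1] the outer -2 inverts by adding 2, so sub: x = 1.

Answer: x ∈ {1}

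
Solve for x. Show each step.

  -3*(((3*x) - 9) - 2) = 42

Step 1. [-3*(((3*x) - 9) - 2) = 42] LHS = -3·(…); ÷-3 both sides. So div: ((3*x) - 9) - 2 = -14.
Step 2. [((3*x) - 9) - 2 = -14] -2 is outermost — add 2 both sides ⇒ sub: (3*x) - 9 = -12.
Step 3. [(3*x) - 9 = -12] the outer -9 inverts by adding 9 ⇒ sub: 3*x = -3.
Step 4. [3*x = -3] 3·(inner) — divide through by 3 ⇒ div: x = -1.

Answer: x ∈ {-1}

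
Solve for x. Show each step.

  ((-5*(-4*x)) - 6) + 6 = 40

Step 1. [((-5*(-4*x)) - 6) + 6 = 40] +6 is outermost — subtract 6 both sides, so sub: (-5*(-4*x)) - 6 = 34.
Step 2. [(-5*(-4*x)) - 6 = 34] peel the -6: add 6 from each side, so sub: -5*(-4*x) = 40.
Step 3. [-5*(-4*x) = 40] leading coefficient -5: divide by -5 ⇒ div: -4*x = -8.
Step 4. [-4*x = -8] leading coefficient -4: divide by -4, so div: x = 2.

Answer: x ∈ {2}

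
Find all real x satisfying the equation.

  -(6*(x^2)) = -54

Step 1. [-(6*(x^2)) = -54] flip signs both sides. So neg: 6*(x^2) = 54.
Step 2. [6*(x^2) = 54] 6·(inner) — divide through by 6. So div: x^2 = 9.
Step 3. [x^2 = 9] LHS squared, RHS 9 ≥ 0: apply √ (±) ⇒ sqrt: x = 3 or -3.

Answer: x ∈ {-3, 3}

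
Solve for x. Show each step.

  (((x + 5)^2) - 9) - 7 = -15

Step 1. [(((x + 5)^2) - 9) - 7 = -15] add 7: x sits inside (… - 7) ⇒ sub: ((x + 5)^2) - 9 = -8.
Step 2. [((x + 5)^2) - 9 = -8] 9 comes off first (add 9) ⇒ sub: (x + 5)^2 = 1.
Step 3. [(x + 5)^2 = 1] LHS squared, RHS 1 ≥ 0: apply √ (±), so sqrt: x + 5 = 1 or -1.
Step 4. [x + 5 = 1 or -1] the outer +5 inverts by subtracting 5, so sub: x = -4 or -6.

Answer: x ∈ {-6, -4}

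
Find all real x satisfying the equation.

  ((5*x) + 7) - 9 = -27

Step 1. [((5*x) + 7) - 9 = -27] the outer -9 inverts by adding 9 ⇒ sub: (5*x) + 7 = -18.
Step 2. [(5*x) + 7 = -18] the outer +7 inverts by subtracting 7. So sub: 5*x = -25.
Step 3. [5*x = -25] divide by the outer 5 ⇒ div: x = -5.

Answer: x ∈ {-5}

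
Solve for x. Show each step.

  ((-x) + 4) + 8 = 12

Step 1. [((-x) + 4) + 8 = 12] subtract 8: x sits inside (… + 8) ⇒ sub: (-x) + 4 = 4.
Step 2. [(-x) + 4 = 4] the outer +4 inverts by subtracting 4 ⇒ sub: -x = 0.
Step 3. [-x = 0] leading − — multiply by −1. So neg: x = 0.

Answer: x ∈ {0}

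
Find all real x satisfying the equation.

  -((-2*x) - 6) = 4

Step 1. [-((-2*x) - 6) = 4] leading − — multiply by −1. So neg: (-2*x) - 6 = -4.
Step 2. [(-2*x) - 6 = -4] common factor -2 (LHS and -4) — divide through. So factor: x + 3 = 2.
Step 3. [x + 3 = 2] 3 comes off first (subtract 3) ⇒ sub: x = -1.

Answer: x ∈ {-1}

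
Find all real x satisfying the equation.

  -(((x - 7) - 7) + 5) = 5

Step 1. [-(((x - 7) - 7) + 5) = 5] flip signs both sides ⇒ neg: ((x - 7) - 7) + 5 = -5.
Step 2. [((x - 7) - 7) + 5 = -5] subtract 5: x sits inside (… + 5). So sub: (x - 7) - 7 = -10.
Step 3. [(x - 7) - 7 = -10] 7 comes off first (add 7), so sub: x - 7 = -3.
Step 4. [x - 7 = -3] peel the -7: add 7 from each side ⇒ sub: x = 4.

Answer: x ∈ {4}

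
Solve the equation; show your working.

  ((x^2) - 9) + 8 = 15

Step 1. [((x^2) - 9) + 8 = 15] 8 comes off first (subtract 8), so sub: (x^2) - 9 = 7.
Step 2. [(x^2) - 9 = 7] add 9: x sits inside (… - 9), so sub: x^2 = 16.
Step 3. [x^2 = 16] √ both sides: 16 ≥ 0 gives two branches ⇒ sqrt: x = 4 or -4.

Answer: x ∈ {-4, 4}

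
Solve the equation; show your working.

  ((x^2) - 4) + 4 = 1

Step 1. [((x^2) - 4) + 4 = 1] the outer +4 inverts by subtracting 4 ⇒ sub: (x^2) - 4 = -3.
Step 2. [(x^2) - 4 = -3] 4 comes off first (add 4). So sub: x^2 = 1.
Step 3. [x^2 = 1] √ both sides: 1 ≥ 0 gives two branches ⇒ sqrt: x = 1 or -1.

Answer: x ∈ {-1, 1}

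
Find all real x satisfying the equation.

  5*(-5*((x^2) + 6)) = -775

Step 1. [5*(-5*((x^2) + 6)) = -775] LHS = 5·(…); ÷5 both sides. So div: -5*((x^2) + 6) = -155.
Step 2. [-5*((x^2) + 6) = -155] -5·(inner) — divide through by -5, so div: (x^2) + 6 = 31.
Step 3. [(x^2) + 6 = 31] +6 is outermost — subtract 6 both sides, so sub: x^2 = 25.
Step 4. [x^2 = 25] √ both sides: 25 ≥ 0 gives two branches ⇒ sqrt: x = 5 or -5.

Answer: x ∈ {-5, 5}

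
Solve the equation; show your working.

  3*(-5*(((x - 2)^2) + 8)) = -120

Step 1. [3*(-5*(((x - 2)^2) + 8)) = -120] 3·(inner) — divide through by 3 ⇒ div: -5*(((x - 2)^2) + 8) = -40.
Step 2. [-5*(((x - 2)^2) + 8) = -40] -5·(inner) — divide through by -5, so div: ((x - 2)^2) + 8 = 8.
Step 3. [((x - 2)^2) + 8 = 8] 8 comes off first (subtract 8) ⇒ sub: (x - 2)^2 = 0.
Step 4. [(x - 2)^2 = 0] √ both sides: 0 ≥ 0 gives two branches, so sqrt: x - 2 = 0.
Step 5. [x - 2 = 0] 2 comes off first (add 2). So sub: x = 2.

Answer: x ∈ {2}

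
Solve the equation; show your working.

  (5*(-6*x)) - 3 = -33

Step 1. [(5*(-6*x)) - 3 = -33] add 3: x sits inside (… - 3), so sub: 5*(-6*x) = -30.
Step 2. [5*(-6*x) = -30] 5·(inner) — divide through by 5. So div: -6*x = -6.
Step 3. [-6*x = -6] leading coefficient -6: divide by -6 ⇒ div: x = 1.

Answer: x ∈ {1}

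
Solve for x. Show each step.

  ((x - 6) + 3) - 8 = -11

Step 1. [((x - 6) + 3) - 8 = -11] add 8: x sits inside (… - 8), so sub: (x - 6) + 3 = -3.
Step 2. [(x - 6) + 3 = -3] +3 is outermost — subtract 3 both sides, so sub: x - 6 = -6.
Step 3. [x - 6 = -6] peel the -6: add 6 from each side. So sub: x = 0.

Answer: x ∈ {0}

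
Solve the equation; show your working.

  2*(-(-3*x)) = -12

Step 1. [2*(-(-3*x)) = -12] leading coefficient 2: divide by 2, so div: -(-3*x) = -6.
Step 2. [-(-3*x) = -6] flip signs both sides ⇒ neg: -3*x = 6.
Step 3. [-3*x = 6] divide by the outer -3 ⇒ div: x = -2.

Answer: x ∈ {-2}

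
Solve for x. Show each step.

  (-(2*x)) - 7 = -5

Step 1. [(-(2*x)) - 7 = -5] the outer -7 inverts by adding 7. So sub: -(2*x) = 2.
Step 2. [-(2*x) = 2] leading − — multiply by −1 ⇒ neg: 2*x = -2.
Step 3. [2*x = -2] LHS = 2·(…); ÷2 both sides. So div: x = -1.

Answer: x ∈ {-1}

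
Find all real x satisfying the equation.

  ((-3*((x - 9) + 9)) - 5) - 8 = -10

Step 1. [((-3*((x - 9) + 9)) - 5) - 8 = -10] -8 is outermost — add 8 both sides. So sub: (-3*((x - 9) + 9)) - 5 = -2.
Step 2. [(-3*((x - 9) + 9)) - 5 = -2] -5 is outermost — add 5 both sides, so sub: -3*((x - 9) + 9) = 3.
Step 3. [-3*((x - 9) + 9) = 3] -3·(inner) — divide through by -3. So div: (x - 9) + 9 = -1.
Step 4. [(x - 9) + 9 = -1] subtract 9: x sits inside (… + 9) ⇒ sub: x - 9 = -10.
Step 5. [x - 9 = -10] peel the -9: add 9 from each side, so sub: x = -1.

Answer: x ∈ {-1}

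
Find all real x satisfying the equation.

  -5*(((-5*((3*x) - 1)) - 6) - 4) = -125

Step 1. [-5*(((-5*((3*x) - 1)) - 6) - 4) = -125] -5 out front; divide by -5, so div: ((-5*((3*x) - 1)) - 6) - 4 = 25.
Step 2. [((-5*((3*x) - 1)) - 6) - 4 = 25] 4 comes off first (add 4). So sub: (-5*((3*x) - 1)) - 6 = 29.
Step 3. [(-5*((3*x) - 1)) - 6 = 29] peel the -6: add 6 from each side ⇒ sub: -5*((3*x) - 1) = 35.
Step 4. [-5*((3*x) - 1) = 35] -5·(inner) — divide through by -5 ⇒ div: (3*x) - 1 = -7.
Step 5. [(3*x) - 1 = -7] 1 comes off first (add 1) ⇒ sub: 3*x = -6.
Step 6. [3*x = -6] leading coefficient 3: divide by 3, so div: x = -2.

Answer: x ∈ {-2}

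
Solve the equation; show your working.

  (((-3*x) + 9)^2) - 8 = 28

Step 1. [(((-3*x) + 9)^2) - 8 = 28] the outer -8 inverts by adding 8 ⇒ sub: ((-3*x) + 9)^2 = 36.
Step 2. [((-3*x) + 9)^2 = 36] √ both sides: 36 ≥ 0 gives two branches, so sqrt: (-3*x) + 9 = 6 or -6.
Step 3. [(-3*x) + 9 = 6 or -6] 9 comes off first (subtract 9) ⇒ sub: -3*x = -3 or -15.
Step 4. [-3*x = -3 or -15] -3 out front; divide by -3. So div: x = 1 or 5.

Answer: x ∈ {1, 5}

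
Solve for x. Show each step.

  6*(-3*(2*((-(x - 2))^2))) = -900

Step 1. [6*(-3*(2*((-(x - 2))^2))) = -900] LHS = 6·(…); ÷6 both sides ⇒ div: -3*(2*((-(x - 2))^2)) = -150.
Step 2. [-3*(2*((-(x - 2))^2)) = -150] divide by the outer -3 ⇒ div: 2*((-(x - 2))^2) = 50.
Step 3. [2*((-(x - 2))^2) = 50] 2·(inner) — divide through by 2. So div: (-(x - 2))^2 = 25.
Step 4. [(-(x - 2))^2 = 25] 25 ≥ 0, LHS is (·)² — take ±√, so sqrt: -(x - 2) = 5 or -5.
Step 5. [-(x - 2) = 5 or -5] leading − — multiply by −1 ⇒ neg: x - 2 = -5 or 5.
Step 6. [x - 2 = -5 or 5] 2 comes off first (add 2). So sub: x = -3 or 7.

Answer: x ∈ {-3, 7}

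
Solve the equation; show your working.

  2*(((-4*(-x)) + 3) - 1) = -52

Step 1. [2*(((-4*(-x)) + 3) - 1) = -52] leading coefficient 2: divide by 2 ⇒ div: ((-4*(-x)) + 3) - 1 = -26.
Step 2. [((-4*(-x)) + 3) - 1 = -26] -1 is outermost — add 1 both sides, so sub: (-4*(-x)) + 3 = -25.
Step 3. [(-4*(-x)) + 3 = -25] +3 is outermost — subtract 3 both sides. So sub: -4*(-x) = -28.
Step 4. [-4*(-x) = -28] -4·(inner) — divide through by -4 ⇒ div: -x = 7.
Step 5. [-x = 7] leading − — multiply by −1 ⇒ neg: x = -7.

Answer: x ∈ {-7}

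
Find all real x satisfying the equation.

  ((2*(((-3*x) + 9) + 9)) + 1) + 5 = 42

Step 1. [((2*(((-3*x) + 9) + 9)) + 1) + 5 = 42] peel the +5: subtract 5 from each side. So sub: (2*(((-3*x) + 9) + 9)) + 1 = 37.
Step 2. [(2*(((-3*x) + 9) + 9)) + 1 = 37] 1 comes off first (subtract 1) ⇒ sub: 2*(((-3*x) + 9) + 9) = 36.
Step 3. [2*(((-3*x) + 9) + 9) = 36] LHS = 2·(…); ÷2 both sides ⇒ div: ((-3*x) + 9) + 9 = 18.
Step 4. [((-3*x) + 9) + 9 = 18] 9 comes off first (subtract 9). So sub: (-3*x) + 9 = 9.
Step 5. [(-3*x) + 9 = 9] -3 divides every term; factor it out. So factor: x - 3 = -3.
Step 6. [x - 3 = -3] peel the -3: add 3 from each side, so sub: x = 0.

Answer: x ∈ {0}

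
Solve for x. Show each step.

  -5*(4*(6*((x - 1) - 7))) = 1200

Step 1. [-5*(4*(6*((x - 1) - 7))) = 1200] divide by the outer -5, so div: 4*(6*((x - 1) - 7)) = -240.
Step 2. [4*(6*((x - 1) - 7)) = -240] leading coefficient 4: divide by 4. So div: 6*((x - 1) - 7) = -60.
Step 3. [6*((x - 1) - 7) = -60] LHS = 6·(…); ÷6 both sides ⇒ div: (x - 1) - 7 = -10.
Step 4. [(x - 1) - 7 = -10] 7 comes off first (add 7), so sub: x - 1 = -3.
Step 5. [x - 1 = -3] -1 is outermost — add 1 both sides ⇒ sub: x = -2.

Answer: x ∈ {-2}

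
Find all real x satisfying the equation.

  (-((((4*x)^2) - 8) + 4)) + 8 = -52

Step 1. [(-((((4*x)^2) - 8) + 4)) + 8 = -52] the outer +8 inverts by subtracting 8. So sub: -((((4*x)^2) - 8) + 4) = -60.
Step 2. [-((((4*x)^2) - 8) + 4) = -60] LHS negated; negate both sides, so neg: (((4*x)^2) - 8) + 4 = 60.
Step 3. [(((4*x)^2) - 8) + 4 = 60] +4 is outermost — subtract 4 both sides, so sub: ((4*x)^2) - 8 = 56.
Step 4. [((4*x)^2) - 8 = 56] -8 is outermost — add 8 both sides, so sub: (4*x)^2 = 64.
Step 5. [(4*x)^2 = 64] 64 ≥ 0, LHS is (·)² — take ±√, so sqrt: 4*x = 8 or -8.
Step 6. [4*x = 8 or -8] LHS = 4·(…); ÷4 both sides. So div: x = 2 or -2.

Answer: x ∈ {-2, 2}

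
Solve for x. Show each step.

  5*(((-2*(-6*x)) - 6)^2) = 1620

Step 1. [5*(((-2*(-6*x)) - 6)^2) = 1620] 5·(inner) — divide through by 5, so div: ((-2*(-6*x)) - 6)^2 = 324.
Step 2. [((-2*(-6*x)) - 6)^2 = 324] √ both sides: 324 ≥ 0 gives two branches ⇒ sqrt: (-2*(-6*x)) - 6 = 18 or -18.
Step 3. [(-2*(-6*x)) - 6 = 18 or -18] -2 | LHS and -2 | 18 or -18: pull -2 out, so factor: (-6*x) + 3 = -9 or 9.
Step 4. [(-6*x) + 3 = -9 or 9] +3 is outermost — subtract 3 both sides. So sub: -6*x = -12 or 6.
Step 5. [-6*x = -12 or 6] leading coefficient -6: divide by -6. So div: x = 2 or -1.

Answer: x ∈ {-1, 2}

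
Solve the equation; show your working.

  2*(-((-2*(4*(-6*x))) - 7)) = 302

Step 1. [2*(-((-2*(4*(-6*x))) - 7)) = 302] 2·(inner) — divide through by 2. So div: -((-2*(4*(-6*x))) - 7) = 151.
Step 2. [-((-2*(4*(-6*x))) - 7) = 151] flip signs both sides. So neg: (-2*(4*(-6*x))) - 7 = -151.
Step 3. [(-2*(4*(-6*x))) - 7 = -151] 7 comes off first (add 7) ⇒ sub: -2*(4*(-6*x)) = -144.
Step 4. [-2*(4*(-6*x)) = -144] -2·(inner) — divide through by -2 ⇒ div: 4*(-6*x) = 72.
Step 5. [4*(-6*x) = 72] divide by the outer 4 ⇒ div: -6*x = 18.
Step 6. [-6*x = 18] leading coefficient -6: divide by -6, so div: x = -3.

Answer: x ∈ {-3}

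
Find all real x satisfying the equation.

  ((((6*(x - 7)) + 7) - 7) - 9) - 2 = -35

Step 1. [((((6*(x - 7)) + 7) - 7) - 9) - 2 = -35] the outer -2 inverts by adding 2. So sub: (((6*(x - 7)) + 7) - 7) - 9 = -33.
Step 2. [(((6*(x - 7)) + 7) - 7) - 9 = -33] peel the -9: add 9 from each side. So sub: ((6*(x - 7)) + 7) - 7 = -24.
Step 3. [((6*(x - 7)) + 7) - 7 = -24] 7 comes off first (add 7). So sub: (6*(x - 7)) + 7 = -17.
Step 4. [(6*(x - 7)) + 7 = -17] subtract 7: x sits inside (… + 7) ⇒ sub: 6*(x - 7) = -24.
Step 5. [6*(x - 7) = -24] 6 out front; divide by 6. So div: x - 7 = -4.
Step 6. [x - 7 = -4] -7 is outermost — add 7 both sides. So sub: x = 3.

Answer: x ∈ {3}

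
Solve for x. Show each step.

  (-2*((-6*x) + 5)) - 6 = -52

Step 1. [(-2*((-6*x) + 5)) - 6 = -52] common factor -2 (LHS and -52) — divide through, so factor: ((-6*x) + 5) + 3 = 26.
Step 2. [((-6*x) + 5) + 3 = 26] subtract 3: x sits inside (… + 3). So sub: (-6*x) + 5 = 23.
Step 3. [(-6*x) + 5 = 23] peel the +5: subtract 5 from each side, so sub: -6*x = 18.
Step 4. [-6*x = 18] leading coefficient -6: divide by -6. So div: x = -3.

Answer: x ∈ {-3}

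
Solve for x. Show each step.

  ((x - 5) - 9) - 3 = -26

Step 1. [((x - 5) - 9) - 3 = -26] peel the -3: add 3 from each side ⇒ sub: (x - 5) - 9 = -23.
Step 2. [(x - 5) - 9 = -23] the outer -9 inverts by adding 9. So sub: x - 5 = -14.
Step 3. [x - 5 = -14] the outer -5 inverts by adding 5 ⇒ sub: x = -9.

Answer: x ∈ {-9}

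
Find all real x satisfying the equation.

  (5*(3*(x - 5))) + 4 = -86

Step 1. [(5*(3*(x - 5))) + 4 = -86] subtract 4: x sits inside (… + 4). So sub: 5*(3*(x - 5)) = -90.
Step 2. [5*(3*(x - 5)) = -90] LHS = 5·(…); ÷5 both sides ⇒ div: 3*(x - 5) = -18.
Step 3. [3*(x - 5) = -18] 3·(inner) — divide through by 3, so div: x - 5 = -6.
Step 4. [x - 5 = -6] the outer -5 inverts by adding 5, so sub: x = -1.

Answer: x ∈ {-1}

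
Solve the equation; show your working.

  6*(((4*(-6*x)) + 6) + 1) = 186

Step 1. [6*(((4*(-6*x)) + 6) + 1) = 186] 6 out front; divide by 6 ⇒ div: ((4*(-6*x)) + 6) + 1 = 31.
Step 2. [((4*(-6*x)) + 6) + 1 = 31] 1 comes off first (subtract 1) ⇒ sub: (4*(-6*x)) + 6 = 30.
Step 3. [(4*(-6*x)) + 6 = 30] subtract 6: x sits inside (… + 6) ⇒ sub: 4*(-6*x) = 24.
Step 4. [4*(-6*x) = 24] divide by the outer 4. So div: -6*x = 6.
Step 5. [-6*x = 6] leading coefficient -6: divide by -6, so div: x = -1.

Answer: x ∈ {-1}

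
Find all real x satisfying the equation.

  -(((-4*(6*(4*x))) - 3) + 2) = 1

Step 1. [-(((-4*(6*(4*x))) - 3) + 2) = 1] flip signs both sides. So neg: ((-4*(6*(4*x))) - 3) + 2 = -1.
Step 2. [((-4*(6*(4*x))) - 3) + 2 = -1] subtract 2: x sits inside (… + 2), so sub: (-4*(6*(4*x))) - 3 = -3.
Step 3. [(-4*(6*(4*x))) - 3 = -3] -3 is outermost — add 3 both sides. So sub: -4*(6*(4*x)) = 0.
Step 4. [-4*(6*(4*x)) = 0] -4·(inner) — divide through by -4 ⇒ div: 6*(4*x) = 0.
Step 5. [6*(4*x) = 0] LHS = 6·(…); ÷6 both sides, so div: 4*x = 0.
Step 6. [4*x = 0] 4 out front; divide by 4 ⇒ div: x = 0.

Answer: x ∈ {0}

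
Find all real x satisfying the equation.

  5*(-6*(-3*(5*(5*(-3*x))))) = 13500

Step 1. [5*(-6*(-3*(5*(5*(-3*x))))) = 13500] 5·(inner) — divide through by 5, so div: -6*(-3*(5*(5*(-3*x)))) = 2700.
Step 2. [-6*(-3*(5*(5*(-3*x)))) = 2700] -6·(inner) — divide through by -6 ⇒ div: -3*(5*(5*(-3*x))) = -450.
Step 3. [-3*(5*(5*(-3*x))) = -450] -3 out front; divide by -3 ⇒ div: 5*(5*(-3*x)) = 150.
Step 4. [5*(5*(-3*x)) = 150] LHS = 5·(…); ÷5 both sides. So div: 5*(-3*x) = 30.
Step 5. [5*(-3*x) = 30] leading coefficient 5: divide by 5, so div: -3*x = 6.
Step 6. [-3*x = 6] divide by the outer -3 ⇒ div: x = -2.

Answer: x ∈ {-2}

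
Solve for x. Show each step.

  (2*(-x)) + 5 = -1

Step 1. [(2*(-x)) + 5 = -1] +5 is outermost — subtract 5 both sides, so sub: 2*(-x) = -6.
Step 2. [2*(-x) = -6] 2 out front; divide by 2, so div: -x = -3.
Step 3. [-x = -3] leading − — multiply by −1, so neg: x = 3.

Answer: x ∈ {3}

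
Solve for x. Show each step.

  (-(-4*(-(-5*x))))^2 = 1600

Step 1. [(-(-4*(-(-5*x))))^2 = 1600] √ both sides: 1600 ≥ 0 gives two branches, so sqrt: -(-4*(-(-5*x))) = 40 or -40.
Step 2. [-(-4*(-(-5*x))) = 40 or -40] flip signs both sides ⇒ neg: -4*(-(-5*x)) = -40 or 40.
Step 3. [-4*(-(-5*x)) = -40 or 40] -4·(inner) — divide through by -4 ⇒ div: -(-5*x) = 10 or -10.
Step 4. [-(-5*x) = 10 or -10] flip signs both sides, so neg: -5*x = -10 or 10.
Step 5. [-5*x = -10 or 10] LHS = -5·(…); ÷-5 both sides ⇒ div: x = 2 or -2.

Answer: x ∈ {-2, 2}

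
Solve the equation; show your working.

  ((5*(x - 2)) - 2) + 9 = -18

Step 1. [((5*(x - 2)) - 2) + 9 = -18] 9 comes off first (subtract 9) ⇒ sub: (5*(x - 2)) - 2 = -27.
Step 2. [(5*(x - 2)) - 2 = -27] the outer -2 inverts by adding 2 ⇒ sub: 5*(x - 2) = -25.
Step 3. [5*(x - 2) = -25] 5·(inner) — divide through by 5, so div: x - 2 = -5.
Step 4. [x - 2 = -5] -2 is outermost — add 2 both sides ⇒ sub: x = -3.

Answer: x ∈ {-3}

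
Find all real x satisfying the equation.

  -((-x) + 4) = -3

Step 1. [-((-x) + 4) = -3] leading − — multiply by −1, so neg: (-x) + 4 = 3.
Step 2. [(-x) + 4 = 3] subtract 4: x sits inside (… + 4) ⇒ sub: -x = -1.
Step 3. [-x = -1] flip signs both sides ⇒ neg: x = 1.

Answer: x ∈ {1}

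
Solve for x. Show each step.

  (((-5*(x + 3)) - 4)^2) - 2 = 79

Step 1. [(((-5*(x + 3)) - 4)^2) - 2 = 79] 2 comes off first (add 2) ⇒ sub: ((-5*(x + 3)) - 4)^2 = 81.
Step 2. [((-5*(x + 3)) - 4)^2 = 81] LHS squared, RHS 81 ≥ 0: apply √ (±) ⇒ sqrt: (-5*(x + 3)) - 4 = 9 or -9.
Step 3. [(-5*(x + 3)) - 4 = 9 or -9] the outer -4 inverts by adding 4, so sub: -5*(x + 3) = 13 or -5.
Step 4. [-5*(x + 3) = 13 or -5] leading coefficient -5: divide by -5, so div: x + 3 = -13/5 or 1.
Step 5. [x + 3 = -13/5 or 1] 3 comes off first (subtract 3). So sub: x = -28/5 or -2.

Answer: x ∈ {-28/5, -2}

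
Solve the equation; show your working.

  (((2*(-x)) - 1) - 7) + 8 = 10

Step 1. [(((2*(-x)) - 1) - 7) + 8 = 10] +8 is outermost — subtract 8 both sides, so sub: ((2*(-x)) - 1) - 7 = 2.
Step 2. [((2*(-x)) - 1) - 7 = 2] 7 comes off first (add 7), so sub: (2*(-x)) - 1 = 9.
Step 3. [(2*(-x)) - 1 = 9] peel the -1: add 1 from each side. So sub: 2*(-x) = 10.
Step 4. [2*(-x) = 10] LHS = 2·(…); ÷2 both sides, so div: -x = 5.
Step 5. [-x = 5] LHS negated; negate both sides. So neg: x = -5.

Answer: x ∈ {-5}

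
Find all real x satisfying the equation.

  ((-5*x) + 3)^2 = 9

Step 1. [((-5*x) + 3)^2 = 9] 9 ≥ 0, LHS is (·)² — take ±√. So sqrt: (-5*x) + 3 = 3 or -3.
Step 2. [(-5*x) + 3 = 3 or -3] peel the +3: subtract 3 from each side, so sub: -5*x = 0 or -6.
Step 3. [-5*x = 0 or -6] -5·(inner) — divide through by -5 ⇒ div: x = 0 or 6/5.

Answer: x ∈ {0, 6/5}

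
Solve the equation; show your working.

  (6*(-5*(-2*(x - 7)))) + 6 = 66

Step 1. [(6*(-5*(-2*(x - 7)))) + 6 = 66] 6 | LHS and 6 | 66: pull 6 out, so factor: (-5*(-2*(x - 7))) + 1 = 11.
Step 2. [(-5*(-2*(x - 7))) + 1 = 11] +1 is outermost — subtract 1 both sides, so sub: -5*(-2*(x - 7)) = 10.
Step 3. [-5*(-2*(x - 7)) = 10] leading coefficient -5: divide by -5, so div: -2*(x - 7) = -2.
Step 4. [-2*(x - 7) = -2] -2·(inner) — divide through by -2. So div: x - 7 = 1.
Step 5. [x - 7 = 1] the outer -7 inverts by adding 7, so sub: x = 8.

Answer: x ∈ {8}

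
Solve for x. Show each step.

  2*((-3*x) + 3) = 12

Step 1. [2*((-3*x) + 3) = 12] LHS = 2·(…); ÷2 both sides ⇒ div: (-3*x) + 3 = 6.
Step 2. [(-3*x) + 3 = 6] 3 comes off first (subtract 3), so sub: -3*x = 3.
Step 3. [-3*x = 3] -3 out front; divide by -3 ⇒ div: x = -1.

Answer: x ∈ {-1}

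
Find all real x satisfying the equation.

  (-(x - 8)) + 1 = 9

Step 1. [(-(x - 8)) + 1 = 9] 1 comes off first (subtract 1) ⇒ sub: -(x - 8) = 8.
Step 2. [-(x - 8) = 8] flip signs both sides ⇒ neg: x - 8 = -8.
Step 3. [x - 8 = -8] peel the -8: add 8 from each side ⇒ sub: x = 0.

Answer: x ∈ {0}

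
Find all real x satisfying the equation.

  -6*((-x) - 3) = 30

Step 1. [-6*((-x) - 3) = 30] -6·(inner) — divide through by -6, so div: (-x) - 3 = -5.
Step 2. [(-x) - 3 = -5] peel the -3: add 3 from each side, so sub: -x = -2.
Step 3. [-x = -2] flip signs both sides. So neg: x = 2.

Answer: x ∈ {2}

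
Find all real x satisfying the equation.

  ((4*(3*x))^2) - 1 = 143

Step 1. [((4*(3*x))^2) - 1 = 143] -1 is outermost — add 1 both sides. So sub: (4*(3*x))^2 = 144.
Step 2. [(4*(3*x))^2 = 144] √ both sides: 144 ≥ 0 gives two branches. So sqrt: 4*(3*x) = 12 or -12.
Step 3. [4*(3*x) = 12 or -12] leading coefficient 4: divide by 4. So div: 3*x = 3 or -3.
Step 4. [3*x = 3 or -3] 3 out front; divide by 3. So div: x = 1 or -1.

Answer: x ∈ {-1, 1}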